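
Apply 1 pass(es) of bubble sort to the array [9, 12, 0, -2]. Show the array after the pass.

After pass 1: [9, 0, -2, 12] (2 swaps)
Total swaps: 2


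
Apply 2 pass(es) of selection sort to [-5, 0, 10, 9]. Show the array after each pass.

Pass 1: Select minimum -5 at index 0, swap -> [-5, 0, 10, 9]
Pass 2: Select minimum 0 at index 1, swap -> [-5, 0, 10, 9]


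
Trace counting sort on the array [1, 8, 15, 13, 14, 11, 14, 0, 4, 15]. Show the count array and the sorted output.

Count array: [1, 1, 0, 0, 1, 0, 0, 0, 1, 0, 0, 1, 0, 1, 2, 2]
(count[i] = number of elements equal to i)
Cumulative count: [1, 2, 2, 2, 3, 3, 3, 3, 4, 4, 4, 5, 5, 6, 8, 10]
Sorted: [0, 1, 4, 8, 11, 13, 14, 14, 15, 15]


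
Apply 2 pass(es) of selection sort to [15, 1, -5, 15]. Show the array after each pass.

Pass 1: Select minimum -5 at index 2, swap -> [-5, 1, 15, 15]
Pass 2: Select minimum 1 at index 1, swap -> [-5, 1, 15, 15]


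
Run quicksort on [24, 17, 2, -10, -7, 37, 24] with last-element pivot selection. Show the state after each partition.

Partition 1: pivot=24 at index 5 -> [24, 17, 2, -10, -7, 24, 37]
Partition 2: pivot=-7 at index 1 -> [-10, -7, 2, 24, 17, 24, 37]
Partition 3: pivot=17 at index 3 -> [-10, -7, 2, 17, 24, 24, 37]


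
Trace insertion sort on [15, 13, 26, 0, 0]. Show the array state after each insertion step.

First element 15 is already 'sorted'
Insert 13: shifted 1 elements -> [13, 15, 26, 0, 0]
Insert 26: shifted 0 elements -> [13, 15, 26, 0, 0]
Insert 0: shifted 3 elements -> [0, 13, 15, 26, 0]
Insert 0: shifted 3 elements -> [0, 0, 13, 15, 26]


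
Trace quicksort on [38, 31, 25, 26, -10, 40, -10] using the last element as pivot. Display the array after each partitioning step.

Partition 1: pivot=-10 at index 1 -> [-10, -10, 25, 26, 38, 40, 31]
Partition 2: pivot=31 at index 4 -> [-10, -10, 25, 26, 31, 40, 38]
Partition 3: pivot=26 at index 3 -> [-10, -10, 25, 26, 31, 40, 38]
Partition 4: pivot=38 at index 5 -> [-10, -10, 25, 26, 31, 38, 40]


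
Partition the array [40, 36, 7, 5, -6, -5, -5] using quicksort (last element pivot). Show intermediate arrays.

Partition 1: pivot=-5 at index 2 -> [-6, -5, -5, 5, 40, 36, 7]
Partition 2: pivot=-5 at index 1 -> [-6, -5, -5, 5, 40, 36, 7]
Partition 3: pivot=7 at index 4 -> [-6, -5, -5, 5, 7, 36, 40]
Partition 4: pivot=40 at index 6 -> [-6, -5, -5, 5, 7, 36, 40]


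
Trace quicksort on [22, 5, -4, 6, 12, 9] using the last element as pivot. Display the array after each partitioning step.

Partition 1: pivot=9 at index 3 -> [5, -4, 6, 9, 12, 22]
Partition 2: pivot=6 at index 2 -> [5, -4, 6, 9, 12, 22]
Partition 3: pivot=-4 at index 0 -> [-4, 5, 6, 9, 12, 22]
Partition 4: pivot=22 at index 5 -> [-4, 5, 6, 9, 12, 22]


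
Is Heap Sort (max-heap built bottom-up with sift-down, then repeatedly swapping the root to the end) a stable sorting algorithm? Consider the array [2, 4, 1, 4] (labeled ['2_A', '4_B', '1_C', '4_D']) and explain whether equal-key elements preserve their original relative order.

Trace Heap Sort on the labeled array (the key is the number; the letter only tracks identity):
  Build max-heap: [4_B, 4_D, 1_C, 2_A]
  Swap root 4_B to index 3, re-heapify first 3 -> [4_D, 2_A, 1_C, 4_B]
  Swap root 4_D to index 2, re-heapify first 2 -> [2_A, 1_C, 4_D, 4_B]
  Swap root 2_A to index 1, re-heapify first 1 -> [1_C, 2_A, 4_D, 4_B]
Final order: [1_C, 2_A, 4_D, 4_B]
Equal keys:
  value 4: originally 4_B, 4_D; after sorting 4_D, 4_B -> order changed
Equal keys were reordered, so Heap Sort is not stable: heap construction and root-to-end swaps move elements without regard to the original order of equal keys. (One such input is enough; an unstable sort may happen to preserve order on other inputs, but it gives no guarantee.)
Answer: Not stable


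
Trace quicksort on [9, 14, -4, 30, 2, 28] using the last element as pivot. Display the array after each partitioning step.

Partition 1: pivot=28 at index 4 -> [9, 14, -4, 2, 28, 30]
Partition 2: pivot=2 at index 1 -> [-4, 2, 9, 14, 28, 30]
Partition 3: pivot=14 at index 3 -> [-4, 2, 9, 14, 28, 30]


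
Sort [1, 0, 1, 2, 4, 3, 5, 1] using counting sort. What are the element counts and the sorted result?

Count array: [1, 3, 1, 1, 1, 1]
(count[i] = number of elements equal to i)
Cumulative count: [1, 4, 5, 6, 7, 8]
Sorted: [0, 1, 1, 1, 2, 3, 4, 5]


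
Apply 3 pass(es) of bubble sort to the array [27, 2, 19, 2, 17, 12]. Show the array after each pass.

After pass 1: [2, 19, 2, 17, 12, 27] (5 swaps)
After pass 2: [2, 2, 17, 12, 19, 27] (3 swaps)
After pass 3: [2, 2, 12, 17, 19, 27] (1 swaps)
Total swaps: 9


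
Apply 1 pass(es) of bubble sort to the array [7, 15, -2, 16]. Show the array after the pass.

After pass 1: [7, -2, 15, 16] (1 swaps)
Total swaps: 1


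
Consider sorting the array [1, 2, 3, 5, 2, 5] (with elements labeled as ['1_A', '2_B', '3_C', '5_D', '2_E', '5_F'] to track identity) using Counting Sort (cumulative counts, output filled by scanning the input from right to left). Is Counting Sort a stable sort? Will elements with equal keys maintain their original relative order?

Trace Counting Sort on the labeled array (the key is the number; the letter only tracks identity):
  Counts for values 0..5: [0, 1, 2, 1, 0, 2]
  Cumulative counts: [0, 1, 3, 4, 4, 6]
  Scan right to left: place 5_F at output index 5
  Scan right to left: place 2_E at output index 2
  Scan right to left: place 5_D at output index 4
  Scan right to left: place 3_C at output index 3
  Scan right to left: place 2_B at output index 1
  Scan right to left: place 1_A at output index 0
  Output: [1_A, 2_B, 2_E, 3_C, 5_D, 5_F]
Equal keys:
  value 2: originally 2_B, 2_E; after sorting 2_B, 2_E -> order preserved
  value 5: originally 5_D, 5_F; after sorting 5_D, 5_F -> order preserved
All equal keys kept their original relative order. Counting Sort is stable: scanning the input right to left with decreasing cumulative counts places later duplicates at later output positions.
Answer: Stable


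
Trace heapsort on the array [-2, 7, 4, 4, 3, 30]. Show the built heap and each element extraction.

Build heap: [30, 7, 4, 4, 3, -2]
Extract 30: [7, 4, 4, -2, 3, 30]
Extract 7: [4, 3, 4, -2, 7, 30]
Extract 4: [4, 3, -2, 4, 7, 30]
Extract 4: [3, -2, 4, 4, 7, 30]
Extract 3: [-2, 3, 4, 4, 7, 30]


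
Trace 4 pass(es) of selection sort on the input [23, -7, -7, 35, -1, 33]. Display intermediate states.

Pass 1: Select minimum -7 at index 1, swap -> [-7, 23, -7, 35, -1, 33]
Pass 2: Select minimum -7 at index 2, swap -> [-7, -7, 23, 35, -1, 33]
Pass 3: Select minimum -1 at index 4, swap -> [-7, -7, -1, 35, 23, 33]
Pass 4: Select minimum 23 at index 4, swap -> [-7, -7, -1, 23, 35, 33]


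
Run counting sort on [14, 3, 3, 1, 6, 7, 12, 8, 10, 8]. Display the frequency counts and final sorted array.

Count array: [0, 1, 0, 2, 0, 0, 1, 1, 2, 0, 1, 0, 1, 0, 1]
(count[i] = number of elements equal to i)
Cumulative count: [0, 1, 1, 3, 3, 3, 4, 5, 7, 7, 8, 8, 9, 9, 10]
Sorted: [1, 3, 3, 6, 7, 8, 8, 10, 12, 14]


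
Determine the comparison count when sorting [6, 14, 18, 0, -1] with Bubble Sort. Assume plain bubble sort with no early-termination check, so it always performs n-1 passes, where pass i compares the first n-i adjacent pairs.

Pass 1: compare adjacent pairs (0,1)..(3,4) = 4 comparison(s), 2 swap(s) -> [6, 14, 0, -1, 18]
Pass 2: compare adjacent pairs (0,1)..(2,3) = 3 comparison(s), 2 swap(s) -> [6, 0, -1, 14, 18]
Pass 3: compare adjacent pairs (0,1)..(1,2) = 2 comparison(s), 2 swap(s) -> [0, -1, 6, 14, 18]
Pass 4: compare adjacent pairs (0,1)..(0,1) = 1 comparison(s), 1 swap(s) -> [-1, 0, 6, 14, 18]
Total comparisons: 4 + 3 + 2 + 1 = 10


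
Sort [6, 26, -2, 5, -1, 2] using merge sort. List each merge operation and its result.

Divide and conquer:
  Merge [26] + [-2] -> [-2, 26]
  Merge [6] + [-2, 26] -> [-2, 6, 26]
  Merge [-1] + [2] -> [-1, 2]
  Merge [5] + [-1, 2] -> [-1, 2, 5]
  Merge [-2, 6, 26] + [-1, 2, 5] -> [-2, -1, 2, 5, 6, 26]


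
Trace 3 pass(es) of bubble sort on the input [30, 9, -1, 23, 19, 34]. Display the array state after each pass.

After pass 1: [9, -1, 23, 19, 30, 34] (4 swaps)
After pass 2: [-1, 9, 19, 23, 30, 34] (2 swaps)
After pass 3: [-1, 9, 19, 23, 30, 34] (0 swaps)
Total swaps: 6


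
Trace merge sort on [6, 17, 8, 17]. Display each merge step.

Divide and conquer:
  Merge [6] + [17] -> [6, 17]
  Merge [8] + [17] -> [8, 17]
  Merge [6, 17] + [8, 17] -> [6, 8, 17, 17]


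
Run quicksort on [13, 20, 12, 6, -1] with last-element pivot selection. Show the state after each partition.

Partition 1: pivot=-1 at index 0 -> [-1, 20, 12, 6, 13]
Partition 2: pivot=13 at index 3 -> [-1, 12, 6, 13, 20]
Partition 3: pivot=6 at index 1 -> [-1, 6, 12, 13, 20]


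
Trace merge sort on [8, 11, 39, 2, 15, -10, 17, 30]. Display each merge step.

Divide and conquer:
  Merge [8] + [11] -> [8, 11]
  Merge [39] + [2] -> [2, 39]
  Merge [8, 11] + [2, 39] -> [2, 8, 11, 39]
  Merge [15] + [-10] -> [-10, 15]
  Merge [17] + [30] -> [17, 30]
  Merge [-10, 15] + [17, 30] -> [-10, 15, 17, 30]
  Merge [2, 8, 11, 39] + [-10, 15, 17, 30] -> [-10, 2, 8, 11, 15, 17, 30, 39]


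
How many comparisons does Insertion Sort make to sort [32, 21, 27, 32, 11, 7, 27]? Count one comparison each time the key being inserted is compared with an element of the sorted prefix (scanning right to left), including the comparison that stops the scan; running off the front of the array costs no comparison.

Insert 21: 32 > 21 (shift), reached front = 1 comparison(s) -> [21, 32, 27, 32, 11, 7, 27]
Insert 27: 32 > 27 (shift), 21 <= 27 (stop) = 2 comparison(s) -> [21, 27, 32, 32, 11, 7, 27]
Insert 32: 32 <= 32 (stop) = 1 comparison(s) -> [21, 27, 32, 32, 11, 7, 27]
Insert 11: 32 > 11 (shift), 32 > 11 (shift), 27 > 11 (shift), 21 > 11 (shift), reached front = 4 comparison(s) -> [11, 21, 27, 32, 32, 7, 27]
Insert 7: 32 > 7 (shift), 32 > 7 (shift), 27 > 7 (shift), 21 > 7 (shift), 11 > 7 (shift), reached front = 5 comparison(s) -> [7, 11, 21, 27, 32, 32, 27]
Insert 27: 32 > 27 (shift), 32 > 27 (shift), 27 <= 27 (stop) = 3 comparison(s) -> [7, 11, 21, 27, 27, 32, 32]
Total comparisons: 1 + 2 + 1 + 4 + 5 + 3 = 16


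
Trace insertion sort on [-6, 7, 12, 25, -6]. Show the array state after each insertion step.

First element -6 is already 'sorted'
Insert 7: shifted 0 elements -> [-6, 7, 12, 25, -6]
Insert 12: shifted 0 elements -> [-6, 7, 12, 25, -6]
Insert 25: shifted 0 elements -> [-6, 7, 12, 25, -6]
Insert -6: shifted 3 elements -> [-6, -6, 7, 12, 25]


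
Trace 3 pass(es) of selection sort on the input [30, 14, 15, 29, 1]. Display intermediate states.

Pass 1: Select minimum 1 at index 4, swap -> [1, 14, 15, 29, 30]
Pass 2: Select minimum 14 at index 1, swap -> [1, 14, 15, 29, 30]
Pass 3: Select minimum 15 at index 2, swap -> [1, 14, 15, 29, 30]


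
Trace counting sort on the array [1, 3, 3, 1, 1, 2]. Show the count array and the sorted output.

Count array: [0, 3, 1, 2]
(count[i] = number of elements equal to i)
Cumulative count: [0, 3, 4, 6]
Sorted: [1, 1, 1, 2, 3, 3]


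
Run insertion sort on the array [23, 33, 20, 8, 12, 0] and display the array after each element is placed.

First element 23 is already 'sorted'
Insert 33: shifted 0 elements -> [23, 33, 20, 8, 12, 0]
Insert 20: shifted 2 elements -> [20, 23, 33, 8, 12, 0]
Insert 8: shifted 3 elements -> [8, 20, 23, 33, 12, 0]
Insert 12: shifted 3 elements -> [8, 12, 20, 23, 33, 0]
Insert 0: shifted 5 elements -> [0, 8, 12, 20, 23, 33]


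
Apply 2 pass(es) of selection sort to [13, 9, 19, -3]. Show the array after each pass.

Pass 1: Select minimum -3 at index 3, swap -> [-3, 9, 19, 13]
Pass 2: Select minimum 9 at index 1, swap -> [-3, 9, 19, 13]


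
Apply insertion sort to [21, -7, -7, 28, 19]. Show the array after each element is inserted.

First element 21 is already 'sorted'
Insert -7: shifted 1 elements -> [-7, 21, -7, 28, 19]
Insert -7: shifted 1 elements -> [-7, -7, 21, 28, 19]
Insert 28: shifted 0 elements -> [-7, -7, 21, 28, 19]
Insert 19: shifted 2 elements -> [-7, -7, 19, 21, 28]


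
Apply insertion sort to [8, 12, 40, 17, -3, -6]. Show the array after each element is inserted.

First element 8 is already 'sorted'
Insert 12: shifted 0 elements -> [8, 12, 40, 17, -3, -6]
Insert 40: shifted 0 elements -> [8, 12, 40, 17, -3, -6]
Insert 17: shifted 1 elements -> [8, 12, 17, 40, -3, -6]
Insert -3: shifted 4 elements -> [-3, 8, 12, 17, 40, -6]
Insert -6: shifted 5 elements -> [-6, -3, 8, 12, 17, 40]


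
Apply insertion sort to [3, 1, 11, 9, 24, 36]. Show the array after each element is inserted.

First element 3 is already 'sorted'
Insert 1: shifted 1 elements -> [1, 3, 11, 9, 24, 36]
Insert 11: shifted 0 elements -> [1, 3, 11, 9, 24, 36]
Insert 9: shifted 1 elements -> [1, 3, 9, 11, 24, 36]
Insert 24: shifted 0 elements -> [1, 3, 9, 11, 24, 36]
Insert 36: shifted 0 elements -> [1, 3, 9, 11, 24, 36]


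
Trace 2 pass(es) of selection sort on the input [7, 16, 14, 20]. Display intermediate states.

Pass 1: Select minimum 7 at index 0, swap -> [7, 16, 14, 20]
Pass 2: Select minimum 14 at index 2, swap -> [7, 14, 16, 20]


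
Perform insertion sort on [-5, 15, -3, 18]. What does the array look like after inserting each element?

First element -5 is already 'sorted'
Insert 15: shifted 0 elements -> [-5, 15, -3, 18]
Insert -3: shifted 1 elements -> [-5, -3, 15, 18]
Insert 18: shifted 0 elements -> [-5, -3, 15, 18]


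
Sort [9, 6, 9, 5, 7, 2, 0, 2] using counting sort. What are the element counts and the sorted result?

Count array: [1, 0, 2, 0, 0, 1, 1, 1, 0, 2]
(count[i] = number of elements equal to i)
Cumulative count: [1, 1, 3, 3, 3, 4, 5, 6, 6, 8]
Sorted: [0, 2, 2, 5, 6, 7, 9, 9]


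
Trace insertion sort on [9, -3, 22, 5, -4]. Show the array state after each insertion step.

First element 9 is already 'sorted'
Insert -3: shifted 1 elements -> [-3, 9, 22, 5, -4]
Insert 22: shifted 0 elements -> [-3, 9, 22, 5, -4]
Insert 5: shifted 2 elements -> [-3, 5, 9, 22, -4]
Insert -4: shifted 4 elements -> [-4, -3, 5, 9, 22]


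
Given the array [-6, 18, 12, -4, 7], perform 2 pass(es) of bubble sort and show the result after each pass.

After pass 1: [-6, 12, -4, 7, 18] (3 swaps)
After pass 2: [-6, -4, 7, 12, 18] (2 swaps)
Total swaps: 5


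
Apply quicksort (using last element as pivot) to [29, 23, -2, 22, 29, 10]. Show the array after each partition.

Partition 1: pivot=10 at index 1 -> [-2, 10, 29, 22, 29, 23]
Partition 2: pivot=23 at index 3 -> [-2, 10, 22, 23, 29, 29]
Partition 3: pivot=29 at index 5 -> [-2, 10, 22, 23, 29, 29]


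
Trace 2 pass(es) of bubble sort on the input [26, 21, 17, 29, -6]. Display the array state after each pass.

After pass 1: [21, 17, 26, -6, 29] (3 swaps)
After pass 2: [17, 21, -6, 26, 29] (2 swaps)
Total swaps: 5


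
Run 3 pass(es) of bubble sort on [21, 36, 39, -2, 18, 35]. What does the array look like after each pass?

After pass 1: [21, 36, -2, 18, 35, 39] (3 swaps)
After pass 2: [21, -2, 18, 35, 36, 39] (3 swaps)
After pass 3: [-2, 18, 21, 35, 36, 39] (2 swaps)
Total swaps: 8


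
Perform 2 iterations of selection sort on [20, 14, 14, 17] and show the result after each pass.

Pass 1: Select minimum 14 at index 1, swap -> [14, 20, 14, 17]
Pass 2: Select minimum 14 at index 2, swap -> [14, 14, 20, 17]


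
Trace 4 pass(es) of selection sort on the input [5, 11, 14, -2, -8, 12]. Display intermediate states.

Pass 1: Select minimum -8 at index 4, swap -> [-8, 11, 14, -2, 5, 12]
Pass 2: Select minimum -2 at index 3, swap -> [-8, -2, 14, 11, 5, 12]
Pass 3: Select minimum 5 at index 4, swap -> [-8, -2, 5, 11, 14, 12]
Pass 4: Select minimum 11 at index 3, swap -> [-8, -2, 5, 11, 14, 12]


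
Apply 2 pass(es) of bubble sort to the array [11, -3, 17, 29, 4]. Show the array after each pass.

After pass 1: [-3, 11, 17, 4, 29] (2 swaps)
After pass 2: [-3, 11, 4, 17, 29] (1 swaps)
Total swaps: 3


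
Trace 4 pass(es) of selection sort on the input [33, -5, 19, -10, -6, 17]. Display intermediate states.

Pass 1: Select minimum -10 at index 3, swap -> [-10, -5, 19, 33, -6, 17]
Pass 2: Select minimum -6 at index 4, swap -> [-10, -6, 19, 33, -5, 17]
Pass 3: Select minimum -5 at index 4, swap -> [-10, -6, -5, 33, 19, 17]
Pass 4: Select minimum 17 at index 5, swap -> [-10, -6, -5, 17, 19, 33]


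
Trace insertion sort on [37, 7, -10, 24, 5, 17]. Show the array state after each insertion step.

First element 37 is already 'sorted'
Insert 7: shifted 1 elements -> [7, 37, -10, 24, 5, 17]
Insert -10: shifted 2 elements -> [-10, 7, 37, 24, 5, 17]
Insert 24: shifted 1 elements -> [-10, 7, 24, 37, 5, 17]
Insert 5: shifted 3 elements -> [-10, 5, 7, 24, 37, 17]
Insert 17: shifted 2 elements -> [-10, 5, 7, 17, 24, 37]


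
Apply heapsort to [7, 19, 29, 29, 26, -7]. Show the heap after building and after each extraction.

Build heap: [29, 26, 29, 19, 7, -7]
Extract 29: [29, 26, -7, 19, 7, 29]
Extract 29: [26, 19, -7, 7, 29, 29]
Extract 26: [19, 7, -7, 26, 29, 29]
Extract 19: [7, -7, 19, 26, 29, 29]
Extract 7: [-7, 7, 19, 26, 29, 29]


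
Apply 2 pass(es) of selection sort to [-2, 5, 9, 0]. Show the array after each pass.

Pass 1: Select minimum -2 at index 0, swap -> [-2, 5, 9, 0]
Pass 2: Select minimum 0 at index 3, swap -> [-2, 0, 9, 5]


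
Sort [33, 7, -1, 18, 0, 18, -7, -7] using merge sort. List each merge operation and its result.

Divide and conquer:
  Merge [33] + [7] -> [7, 33]
  Merge [-1] + [18] -> [-1, 18]
  Merge [7, 33] + [-1, 18] -> [-1, 7, 18, 33]
  Merge [0] + [18] -> [0, 18]
  Merge [-7] + [-7] -> [-7, -7]
  Merge [0, 18] + [-7, -7] -> [-7, -7, 0, 18]
  Merge [-1, 7, 18, 33] + [-7, -7, 0, 18] -> [-7, -7, -1, 0, 7, 18, 18, 33]


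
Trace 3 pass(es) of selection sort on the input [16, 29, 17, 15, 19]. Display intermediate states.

Pass 1: Select minimum 15 at index 3, swap -> [15, 29, 17, 16, 19]
Pass 2: Select minimum 16 at index 3, swap -> [15, 16, 17, 29, 19]
Pass 3: Select minimum 17 at index 2, swap -> [15, 16, 17, 29, 19]


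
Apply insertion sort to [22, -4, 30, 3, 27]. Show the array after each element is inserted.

First element 22 is already 'sorted'
Insert -4: shifted 1 elements -> [-4, 22, 30, 3, 27]
Insert 30: shifted 0 elements -> [-4, 22, 30, 3, 27]
Insert 3: shifted 2 elements -> [-4, 3, 22, 30, 27]
Insert 27: shifted 1 elements -> [-4, 3, 22, 27, 30]


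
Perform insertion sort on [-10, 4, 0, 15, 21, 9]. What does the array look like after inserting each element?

First element -10 is already 'sorted'
Insert 4: shifted 0 elements -> [-10, 4, 0, 15, 21, 9]
Insert 0: shifted 1 elements -> [-10, 0, 4, 15, 21, 9]
Insert 15: shifted 0 elements -> [-10, 0, 4, 15, 21, 9]
Insert 21: shifted 0 elements -> [-10, 0, 4, 15, 21, 9]
Insert 9: shifted 2 elements -> [-10, 0, 4, 9, 15, 21]


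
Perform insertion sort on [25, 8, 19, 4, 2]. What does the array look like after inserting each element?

First element 25 is already 'sorted'
Insert 8: shifted 1 elements -> [8, 25, 19, 4, 2]
Insert 19: shifted 1 elements -> [8, 19, 25, 4, 2]
Insert 4: shifted 3 elements -> [4, 8, 19, 25, 2]
Insert 2: shifted 4 elements -> [2, 4, 8, 19, 25]


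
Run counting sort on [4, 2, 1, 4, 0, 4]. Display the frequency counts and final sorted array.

Count array: [1, 1, 1, 0, 3]
(count[i] = number of elements equal to i)
Cumulative count: [1, 2, 3, 3, 6]
Sorted: [0, 1, 2, 4, 4, 4]


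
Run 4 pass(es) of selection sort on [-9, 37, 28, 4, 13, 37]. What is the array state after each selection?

Pass 1: Select minimum -9 at index 0, swap -> [-9, 37, 28, 4, 13, 37]
Pass 2: Select minimum 4 at index 3, swap -> [-9, 4, 28, 37, 13, 37]
Pass 3: Select minimum 13 at index 4, swap -> [-9, 4, 13, 37, 28, 37]
Pass 4: Select minimum 28 at index 4, swap -> [-9, 4, 13, 28, 37, 37]


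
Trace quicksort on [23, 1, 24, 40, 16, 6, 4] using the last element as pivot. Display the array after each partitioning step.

Partition 1: pivot=4 at index 1 -> [1, 4, 24, 40, 16, 6, 23]
Partition 2: pivot=23 at index 4 -> [1, 4, 16, 6, 23, 40, 24]
Partition 3: pivot=6 at index 2 -> [1, 4, 6, 16, 23, 40, 24]
Partition 4: pivot=24 at index 5 -> [1, 4, 6, 16, 23, 24, 40]


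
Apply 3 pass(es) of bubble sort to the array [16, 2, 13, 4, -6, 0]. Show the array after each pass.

After pass 1: [2, 13, 4, -6, 0, 16] (5 swaps)
After pass 2: [2, 4, -6, 0, 13, 16] (3 swaps)
After pass 3: [2, -6, 0, 4, 13, 16] (2 swaps)
Total swaps: 10


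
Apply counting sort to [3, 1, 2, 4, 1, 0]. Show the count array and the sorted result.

Count array: [1, 2, 1, 1, 1]
(count[i] = number of elements equal to i)
Cumulative count: [1, 3, 4, 5, 6]
Sorted: [0, 1, 1, 2, 3, 4]


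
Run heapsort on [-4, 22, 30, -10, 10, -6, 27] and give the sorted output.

Build heap: [30, 22, 27, -10, 10, -6, -4]
Extract 30: [27, 22, -4, -10, 10, -6, 30]
Extract 27: [22, 10, -4, -10, -6, 27, 30]
Extract 22: [10, -6, -4, -10, 22, 27, 30]
Extract 10: [-4, -6, -10, 10, 22, 27, 30]
Extract -4: [-6, -10, -4, 10, 22, 27, 30]
Extract -6: [-10, -6, -4, 10, 22, 27, 30]


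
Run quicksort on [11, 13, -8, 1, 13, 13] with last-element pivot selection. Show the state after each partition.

Partition 1: pivot=13 at index 5 -> [11, 13, -8, 1, 13, 13]
Partition 2: pivot=13 at index 4 -> [11, 13, -8, 1, 13, 13]
Partition 3: pivot=1 at index 1 -> [-8, 1, 11, 13, 13, 13]
Partition 4: pivot=13 at index 3 -> [-8, 1, 11, 13, 13, 13]


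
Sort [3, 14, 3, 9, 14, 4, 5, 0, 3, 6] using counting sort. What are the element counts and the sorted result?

Count array: [1, 0, 0, 3, 1, 1, 1, 0, 0, 1, 0, 0, 0, 0, 2]
(count[i] = number of elements equal to i)
Cumulative count: [1, 1, 1, 4, 5, 6, 7, 7, 7, 8, 8, 8, 8, 8, 10]
Sorted: [0, 3, 3, 3, 4, 5, 6, 9, 14, 14]


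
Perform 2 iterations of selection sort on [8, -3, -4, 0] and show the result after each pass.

Pass 1: Select minimum -4 at index 2, swap -> [-4, -3, 8, 0]
Pass 2: Select minimum -3 at index 1, swap -> [-4, -3, 8, 0]


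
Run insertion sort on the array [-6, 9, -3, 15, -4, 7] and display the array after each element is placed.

First element -6 is already 'sorted'
Insert 9: shifted 0 elements -> [-6, 9, -3, 15, -4, 7]
Insert -3: shifted 1 elements -> [-6, -3, 9, 15, -4, 7]
Insert 15: shifted 0 elements -> [-6, -3, 9, 15, -4, 7]
Insert -4: shifted 3 elements -> [-6, -4, -3, 9, 15, 7]
Insert 7: shifted 2 elements -> [-6, -4, -3, 7, 9, 15]


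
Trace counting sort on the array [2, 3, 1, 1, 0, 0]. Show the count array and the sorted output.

Count array: [2, 2, 1, 1]
(count[i] = number of elements equal to i)
Cumulative count: [2, 4, 5, 6]
Sorted: [0, 0, 1, 1, 2, 3]


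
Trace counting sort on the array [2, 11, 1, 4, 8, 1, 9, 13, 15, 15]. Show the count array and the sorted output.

Count array: [0, 2, 1, 0, 1, 0, 0, 0, 1, 1, 0, 1, 0, 1, 0, 2]
(count[i] = number of elements equal to i)
Cumulative count: [0, 2, 3, 3, 4, 4, 4, 4, 5, 6, 6, 7, 7, 8, 8, 10]
Sorted: [1, 1, 2, 4, 8, 9, 11, 13, 15, 15]


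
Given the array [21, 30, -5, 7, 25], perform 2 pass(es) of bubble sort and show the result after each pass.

After pass 1: [21, -5, 7, 25, 30] (3 swaps)
After pass 2: [-5, 7, 21, 25, 30] (2 swaps)
Total swaps: 5


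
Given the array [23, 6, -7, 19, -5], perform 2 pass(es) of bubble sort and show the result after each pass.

After pass 1: [6, -7, 19, -5, 23] (4 swaps)
After pass 2: [-7, 6, -5, 19, 23] (2 swaps)
Total swaps: 6


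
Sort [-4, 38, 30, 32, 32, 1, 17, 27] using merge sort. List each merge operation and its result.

Divide and conquer:
  Merge [-4] + [38] -> [-4, 38]
  Merge [30] + [32] -> [30, 32]
  Merge [-4, 38] + [30, 32] -> [-4, 30, 32, 38]
  Merge [32] + [1] -> [1, 32]
  Merge [17] + [27] -> [17, 27]
  Merge [1, 32] + [17, 27] -> [1, 17, 27, 32]
  Merge [-4, 30, 32, 38] + [1, 17, 27, 32] -> [-4, 1, 17, 27, 30, 32, 32, 38]


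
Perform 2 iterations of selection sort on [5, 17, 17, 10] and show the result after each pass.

Pass 1: Select minimum 5 at index 0, swap -> [5, 17, 17, 10]
Pass 2: Select minimum 10 at index 3, swap -> [5, 10, 17, 17]


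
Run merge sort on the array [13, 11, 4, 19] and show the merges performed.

Divide and conquer:
  Merge [13] + [11] -> [11, 13]
  Merge [4] + [19] -> [4, 19]
  Merge [11, 13] + [4, 19] -> [4, 11, 13, 19]


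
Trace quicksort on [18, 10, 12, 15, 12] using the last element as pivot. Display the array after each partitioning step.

Partition 1: pivot=12 at index 2 -> [10, 12, 12, 15, 18]
Partition 2: pivot=12 at index 1 -> [10, 12, 12, 15, 18]
Partition 3: pivot=18 at index 4 -> [10, 12, 12, 15, 18]


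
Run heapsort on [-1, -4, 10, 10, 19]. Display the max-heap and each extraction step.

Build heap: [19, 10, 10, -1, -4]
Extract 19: [10, -1, 10, -4, 19]
Extract 10: [10, -1, -4, 10, 19]
Extract 10: [-1, -4, 10, 10, 19]
Extract -1: [-4, -1, 10, 10, 19]


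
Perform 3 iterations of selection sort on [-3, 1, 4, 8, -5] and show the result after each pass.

Pass 1: Select minimum -5 at index 4, swap -> [-5, 1, 4, 8, -3]
Pass 2: Select minimum -3 at index 4, swap -> [-5, -3, 4, 8, 1]
Pass 3: Select minimum 1 at index 4, swap -> [-5, -3, 1, 8, 4]


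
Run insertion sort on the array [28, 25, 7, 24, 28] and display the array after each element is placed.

First element 28 is already 'sorted'
Insert 25: shifted 1 elements -> [25, 28, 7, 24, 28]
Insert 7: shifted 2 elements -> [7, 25, 28, 24, 28]
Insert 24: shifted 2 elements -> [7, 24, 25, 28, 28]
Insert 28: shifted 0 elements -> [7, 24, 25, 28, 28]


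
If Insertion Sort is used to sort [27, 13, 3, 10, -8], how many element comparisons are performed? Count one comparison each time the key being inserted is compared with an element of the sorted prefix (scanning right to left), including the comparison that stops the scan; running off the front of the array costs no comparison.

Insert 13: 27 > 13 (shift), reached front = 1 comparison(s) -> [13, 27, 3, 10, -8]
Insert 3: 27 > 3 (shift), 13 > 3 (shift), reached front = 2 comparison(s) -> [3, 13, 27, 10, -8]
Insert 10: 27 > 10 (shift), 13 > 10 (shift), 3 <= 10 (stop) = 3 comparison(s) -> [3, 10, 13, 27, -8]
Insert -8: 27 > -8 (shift), 13 > -8 (shift), 10 > -8 (shift), 3 > -8 (shift), reached front = 4 comparison(s) -> [-8, 3, 10, 13, 27]
Total comparisons: 1 + 2 + 3 + 4 = 10


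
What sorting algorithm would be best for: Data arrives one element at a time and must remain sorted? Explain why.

Best choice: Insertion sort
Reason: Insertion sort naturally handles online/streaming input by inserting each new element into sorted position


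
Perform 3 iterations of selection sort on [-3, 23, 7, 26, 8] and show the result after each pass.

Pass 1: Select minimum -3 at index 0, swap -> [-3, 23, 7, 26, 8]
Pass 2: Select minimum 7 at index 2, swap -> [-3, 7, 23, 26, 8]
Pass 3: Select minimum 8 at index 4, swap -> [-3, 7, 8, 26, 23]


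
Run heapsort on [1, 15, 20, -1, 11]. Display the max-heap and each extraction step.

Build heap: [20, 15, 1, -1, 11]
Extract 20: [15, 11, 1, -1, 20]
Extract 15: [11, -1, 1, 15, 20]
Extract 11: [1, -1, 11, 15, 20]
Extract 1: [-1, 1, 11, 15, 20]


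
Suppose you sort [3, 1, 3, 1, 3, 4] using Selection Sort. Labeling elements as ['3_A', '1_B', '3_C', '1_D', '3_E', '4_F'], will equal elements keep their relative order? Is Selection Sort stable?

Trace Selection Sort on the labeled array (the key is the number; the letter only tracks identity):
  Pass 1: minimum of unsorted part is 1_B at index 1; swap it with 3_A at index 0 -> [1_B, 3_A, 3_C, 1_D, 3_E, 4_F]
  Pass 2: minimum of unsorted part is 1_D at index 3; swap it with 3_A at index 1 -> [1_B, 1_D, 3_C, 3_A, 3_E, 4_F]
  Pass 3: minimum 3_C is already at index 2; no swap -> [1_B, 1_D, 3_C, 3_A, 3_E, 4_F]
  Pass 4: minimum 3_A is already at index 3; no swap -> [1_B, 1_D, 3_C, 3_A, 3_E, 4_F]
  Pass 5: minimum 3_E is already at index 4; no swap -> [1_B, 1_D, 3_C, 3_A, 3_E, 4_F]
Final order: [1_B, 1_D, 3_C, 3_A, 3_E, 4_F]
Equal keys:
  value 1: originally 1_B, 1_D; after sorting 1_B, 1_D -> order preserved
  value 3: originally 3_A, 3_C, 3_E; after sorting 3_C, 3_A, 3_E -> order changed
Equal keys were reordered, so Selection Sort is not stable: the long-range swap that moves the minimum into place can carry an element past an equal key. (One such input is enough; an unstable sort may happen to preserve order on other inputs, but it gives no guarantee.)
Answer: Not stable


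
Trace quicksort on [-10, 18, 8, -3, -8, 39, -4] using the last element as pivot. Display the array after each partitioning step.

Partition 1: pivot=-4 at index 2 -> [-10, -8, -4, -3, 18, 39, 8]
Partition 2: pivot=-8 at index 1 -> [-10, -8, -4, -3, 18, 39, 8]
Partition 3: pivot=8 at index 4 -> [-10, -8, -4, -3, 8, 39, 18]
Partition 4: pivot=18 at index 5 -> [-10, -8, -4, -3, 8, 18, 39]


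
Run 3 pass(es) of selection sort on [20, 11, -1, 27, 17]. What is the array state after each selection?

Pass 1: Select minimum -1 at index 2, swap -> [-1, 11, 20, 27, 17]
Pass 2: Select minimum 11 at index 1, swap -> [-1, 11, 20, 27, 17]
Pass 3: Select minimum 17 at index 4, swap -> [-1, 11, 17, 27, 20]


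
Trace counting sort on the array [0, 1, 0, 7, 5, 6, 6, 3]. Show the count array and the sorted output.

Count array: [2, 1, 0, 1, 0, 1, 2, 1]
(count[i] = number of elements equal to i)
Cumulative count: [2, 3, 3, 4, 4, 5, 7, 8]
Sorted: [0, 0, 1, 3, 5, 6, 6, 7]


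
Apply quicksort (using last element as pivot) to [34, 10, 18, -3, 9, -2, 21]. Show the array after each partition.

Partition 1: pivot=21 at index 5 -> [10, 18, -3, 9, -2, 21, 34]
Partition 2: pivot=-2 at index 1 -> [-3, -2, 10, 9, 18, 21, 34]
Partition 3: pivot=18 at index 4 -> [-3, -2, 10, 9, 18, 21, 34]
Partition 4: pivot=9 at index 2 -> [-3, -2, 9, 10, 18, 21, 34]


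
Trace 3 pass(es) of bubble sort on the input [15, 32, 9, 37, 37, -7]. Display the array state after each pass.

After pass 1: [15, 9, 32, 37, -7, 37] (2 swaps)
After pass 2: [9, 15, 32, -7, 37, 37] (2 swaps)
After pass 3: [9, 15, -7, 32, 37, 37] (1 swaps)
Total swaps: 5


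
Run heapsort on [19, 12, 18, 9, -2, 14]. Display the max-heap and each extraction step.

Build heap: [19, 12, 18, 9, -2, 14]
Extract 19: [18, 12, 14, 9, -2, 19]
Extract 18: [14, 12, -2, 9, 18, 19]
Extract 14: [12, 9, -2, 14, 18, 19]
Extract 12: [9, -2, 12, 14, 18, 19]
Extract 9: [-2, 9, 12, 14, 18, 19]


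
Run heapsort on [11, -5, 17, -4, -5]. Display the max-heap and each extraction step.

Build heap: [17, -4, 11, -5, -5]
Extract 17: [11, -4, -5, -5, 17]
Extract 11: [-4, -5, -5, 11, 17]
Extract -4: [-5, -5, -4, 11, 17]
Extract -5: [-5, -5, -4, 11, 17]


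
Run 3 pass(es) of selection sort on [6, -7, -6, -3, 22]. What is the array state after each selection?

Pass 1: Select minimum -7 at index 1, swap -> [-7, 6, -6, -3, 22]
Pass 2: Select minimum -6 at index 2, swap -> [-7, -6, 6, -3, 22]
Pass 3: Select minimum -3 at index 3, swap -> [-7, -6, -3, 6, 22]


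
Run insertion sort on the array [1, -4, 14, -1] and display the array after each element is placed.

First element 1 is already 'sorted'
Insert -4: shifted 1 elements -> [-4, 1, 14, -1]
Insert 14: shifted 0 elements -> [-4, 1, 14, -1]
Insert -1: shifted 2 elements -> [-4, -1, 1, 14]


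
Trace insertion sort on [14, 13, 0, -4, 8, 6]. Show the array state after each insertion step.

First element 14 is already 'sorted'
Insert 13: shifted 1 elements -> [13, 14, 0, -4, 8, 6]
Insert 0: shifted 2 elements -> [0, 13, 14, -4, 8, 6]
Insert -4: shifted 3 elements -> [-4, 0, 13, 14, 8, 6]
Insert 8: shifted 2 elements -> [-4, 0, 8, 13, 14, 6]
Insert 6: shifted 3 elements -> [-4, 0, 6, 8, 13, 14]


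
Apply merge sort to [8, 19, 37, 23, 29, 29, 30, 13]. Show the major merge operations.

Divide and conquer:
  Merge [8] + [19] -> [8, 19]
  Merge [37] + [23] -> [23, 37]
  Merge [8, 19] + [23, 37] -> [8, 19, 23, 37]
  Merge [29] + [29] -> [29, 29]
  Merge [30] + [13] -> [13, 30]
  Merge [29, 29] + [13, 30] -> [13, 29, 29, 30]
  Merge [8, 19, 23, 37] + [13, 29, 29, 30] -> [8, 13, 19, 23, 29, 29, 30, 37]


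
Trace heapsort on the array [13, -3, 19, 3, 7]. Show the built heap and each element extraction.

Build heap: [19, 7, 13, 3, -3]
Extract 19: [13, 7, -3, 3, 19]
Extract 13: [7, 3, -3, 13, 19]
Extract 7: [3, -3, 7, 13, 19]
Extract 3: [-3, 3, 7, 13, 19]


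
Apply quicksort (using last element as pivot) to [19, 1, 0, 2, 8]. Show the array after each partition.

Partition 1: pivot=8 at index 3 -> [1, 0, 2, 8, 19]
Partition 2: pivot=2 at index 2 -> [1, 0, 2, 8, 19]
Partition 3: pivot=0 at index 0 -> [0, 1, 2, 8, 19]


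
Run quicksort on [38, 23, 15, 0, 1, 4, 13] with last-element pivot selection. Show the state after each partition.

Partition 1: pivot=13 at index 3 -> [0, 1, 4, 13, 23, 15, 38]
Partition 2: pivot=4 at index 2 -> [0, 1, 4, 13, 23, 15, 38]
Partition 3: pivot=1 at index 1 -> [0, 1, 4, 13, 23, 15, 38]
Partition 4: pivot=38 at index 6 -> [0, 1, 4, 13, 23, 15, 38]
Partition 5: pivot=15 at index 4 -> [0, 1, 4, 13, 15, 23, 38]


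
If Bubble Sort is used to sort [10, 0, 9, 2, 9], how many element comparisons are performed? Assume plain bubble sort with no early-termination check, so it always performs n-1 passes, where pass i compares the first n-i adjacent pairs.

Pass 1: compare adjacent pairs (0,1)..(3,4) = 4 comparison(s), 4 swap(s) -> [0, 9, 2, 9, 10]
Pass 2: compare adjacent pairs (0,1)..(2,3) = 3 comparison(s), 1 swap(s) -> [0, 2, 9, 9, 10]
Pass 3: compare adjacent pairs (0,1)..(1,2) = 2 comparison(s), 0 swap(s) -> [0, 2, 9, 9, 10]
Pass 4: compare adjacent pairs (0,1)..(0,1) = 1 comparison(s), 0 swap(s) -> [0, 2, 9, 9, 10]
Total comparisons: 4 + 3 + 2 + 1 = 10


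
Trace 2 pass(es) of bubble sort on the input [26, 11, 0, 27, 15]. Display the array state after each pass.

After pass 1: [11, 0, 26, 15, 27] (3 swaps)
After pass 2: [0, 11, 15, 26, 27] (2 swaps)
Total swaps: 5


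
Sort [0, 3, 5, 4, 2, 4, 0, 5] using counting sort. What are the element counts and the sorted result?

Count array: [2, 0, 1, 1, 2, 2]
(count[i] = number of elements equal to i)
Cumulative count: [2, 2, 3, 4, 6, 8]
Sorted: [0, 0, 2, 3, 4, 4, 5, 5]


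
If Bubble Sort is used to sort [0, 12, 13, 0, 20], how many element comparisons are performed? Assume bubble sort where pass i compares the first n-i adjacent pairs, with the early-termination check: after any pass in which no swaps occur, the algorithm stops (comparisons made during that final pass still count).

Pass 1: compare adjacent pairs (0,1)..(3,4) = 4 comparison(s), 1 swap(s) -> [0, 12, 0, 13, 20]
Pass 2: compare adjacent pairs (0,1)..(2,3) = 3 comparison(s), 1 swap(s) -> [0, 0, 12, 13, 20]
Pass 3: compare adjacent pairs (0,1)..(1,2) = 2 comparison(s), 0 swap(s) -> [0, 0, 12, 13, 20]
No swaps in this pass, so bubble sort stops here.
Total comparisons: 4 + 3 + 2 = 9


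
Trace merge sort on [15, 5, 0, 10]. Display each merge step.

Divide and conquer:
  Merge [15] + [5] -> [5, 15]
  Merge [0] + [10] -> [0, 10]
  Merge [5, 15] + [0, 10] -> [0, 5, 10, 15]


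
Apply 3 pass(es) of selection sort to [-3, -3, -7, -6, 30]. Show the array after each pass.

Pass 1: Select minimum -7 at index 2, swap -> [-7, -3, -3, -6, 30]
Pass 2: Select minimum -6 at index 3, swap -> [-7, -6, -3, -3, 30]
Pass 3: Select minimum -3 at index 2, swap -> [-7, -6, -3, -3, 30]


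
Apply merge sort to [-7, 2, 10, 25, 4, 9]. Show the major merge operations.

Divide and conquer:
  Merge [2] + [10] -> [2, 10]
  Merge [-7] + [2, 10] -> [-7, 2, 10]
  Merge [4] + [9] -> [4, 9]
  Merge [25] + [4, 9] -> [4, 9, 25]
  Merge [-7, 2, 10] + [4, 9, 25] -> [-7, 2, 4, 9, 10, 25]


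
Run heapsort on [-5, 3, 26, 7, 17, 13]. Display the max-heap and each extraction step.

Build heap: [26, 17, 13, 7, 3, -5]
Extract 26: [17, 7, 13, -5, 3, 26]
Extract 17: [13, 7, 3, -5, 17, 26]
Extract 13: [7, -5, 3, 13, 17, 26]
Extract 7: [3, -5, 7, 13, 17, 26]
Extract 3: [-5, 3, 7, 13, 17, 26]


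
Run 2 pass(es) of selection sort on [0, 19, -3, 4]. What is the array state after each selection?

Pass 1: Select minimum -3 at index 2, swap -> [-3, 19, 0, 4]
Pass 2: Select minimum 0 at index 2, swap -> [-3, 0, 19, 4]


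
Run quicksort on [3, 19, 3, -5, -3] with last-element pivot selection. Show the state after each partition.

Partition 1: pivot=-3 at index 1 -> [-5, -3, 3, 3, 19]
Partition 2: pivot=19 at index 4 -> [-5, -3, 3, 3, 19]
Partition 3: pivot=3 at index 3 -> [-5, -3, 3, 3, 19]


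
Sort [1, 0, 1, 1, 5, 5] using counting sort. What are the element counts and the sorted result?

Count array: [1, 3, 0, 0, 0, 2]
(count[i] = number of elements equal to i)
Cumulative count: [1, 4, 4, 4, 4, 6]
Sorted: [0, 1, 1, 1, 5, 5]


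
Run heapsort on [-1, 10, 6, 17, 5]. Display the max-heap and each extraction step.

Build heap: [17, 10, 6, -1, 5]
Extract 17: [10, 5, 6, -1, 17]
Extract 10: [6, 5, -1, 10, 17]
Extract 6: [5, -1, 6, 10, 17]
Extract 5: [-1, 5, 6, 10, 17]


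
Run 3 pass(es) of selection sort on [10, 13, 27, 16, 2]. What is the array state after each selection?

Pass 1: Select minimum 2 at index 4, swap -> [2, 13, 27, 16, 10]
Pass 2: Select minimum 10 at index 4, swap -> [2, 10, 27, 16, 13]
Pass 3: Select minimum 13 at index 4, swap -> [2, 10, 13, 16, 27]


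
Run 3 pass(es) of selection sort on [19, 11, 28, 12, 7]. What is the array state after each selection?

Pass 1: Select minimum 7 at index 4, swap -> [7, 11, 28, 12, 19]
Pass 2: Select minimum 11 at index 1, swap -> [7, 11, 28, 12, 19]
Pass 3: Select minimum 12 at index 3, swap -> [7, 11, 12, 28, 19]


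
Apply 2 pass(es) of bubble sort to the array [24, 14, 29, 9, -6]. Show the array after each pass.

After pass 1: [14, 24, 9, -6, 29] (3 swaps)
After pass 2: [14, 9, -6, 24, 29] (2 swaps)
Total swaps: 5


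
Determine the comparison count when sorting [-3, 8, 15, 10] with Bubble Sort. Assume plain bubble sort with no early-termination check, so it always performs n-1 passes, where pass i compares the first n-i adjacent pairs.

Pass 1: compare adjacent pairs (0,1)..(2,3) = 3 comparison(s), 1 swap(s) -> [-3, 8, 10, 15]
Pass 2: compare adjacent pairs (0,1)..(1,2) = 2 comparison(s), 0 swap(s) -> [-3, 8, 10, 15]
Pass 3: compare adjacent pairs (0,1)..(0,1) = 1 comparison(s), 0 swap(s) -> [-3, 8, 10, 15]
Total comparisons: 3 + 2 + 1 = 6


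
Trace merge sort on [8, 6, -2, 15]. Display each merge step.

Divide and conquer:
  Merge [8] + [6] -> [6, 8]
  Merge [-2] + [15] -> [-2, 15]
  Merge [6, 8] + [-2, 15] -> [-2, 6, 8, 15]


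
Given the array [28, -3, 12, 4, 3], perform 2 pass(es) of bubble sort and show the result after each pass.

After pass 1: [-3, 12, 4, 3, 28] (4 swaps)
After pass 2: [-3, 4, 3, 12, 28] (2 swaps)
Total swaps: 6


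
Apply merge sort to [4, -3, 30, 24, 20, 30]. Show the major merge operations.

Divide and conquer:
  Merge [-3] + [30] -> [-3, 30]
  Merge [4] + [-3, 30] -> [-3, 4, 30]
  Merge [20] + [30] -> [20, 30]
  Merge [24] + [20, 30] -> [20, 24, 30]
  Merge [-3, 4, 30] + [20, 24, 30] -> [-3, 4, 20, 24, 30, 30]


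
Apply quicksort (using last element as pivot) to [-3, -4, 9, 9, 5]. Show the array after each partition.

Partition 1: pivot=5 at index 2 -> [-3, -4, 5, 9, 9]
Partition 2: pivot=-4 at index 0 -> [-4, -3, 5, 9, 9]
Partition 3: pivot=9 at index 4 -> [-4, -3, 5, 9, 9]


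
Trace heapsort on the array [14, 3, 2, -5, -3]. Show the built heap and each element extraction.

Build heap: [14, 3, 2, -5, -3]
Extract 14: [3, -3, 2, -5, 14]
Extract 3: [2, -3, -5, 3, 14]
Extract 2: [-3, -5, 2, 3, 14]
Extract -3: [-5, -3, 2, 3, 14]


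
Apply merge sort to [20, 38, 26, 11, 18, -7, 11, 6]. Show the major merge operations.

Divide and conquer:
  Merge [20] + [38] -> [20, 38]
  Merge [26] + [11] -> [11, 26]
  Merge [20, 38] + [11, 26] -> [11, 20, 26, 38]
  Merge [18] + [-7] -> [-7, 18]
  Merge [11] + [6] -> [6, 11]
  Merge [-7, 18] + [6, 11] -> [-7, 6, 11, 18]
  Merge [11, 20, 26, 38] + [-7, 6, 11, 18] -> [-7, 6, 11, 11, 18, 20, 26, 38]
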